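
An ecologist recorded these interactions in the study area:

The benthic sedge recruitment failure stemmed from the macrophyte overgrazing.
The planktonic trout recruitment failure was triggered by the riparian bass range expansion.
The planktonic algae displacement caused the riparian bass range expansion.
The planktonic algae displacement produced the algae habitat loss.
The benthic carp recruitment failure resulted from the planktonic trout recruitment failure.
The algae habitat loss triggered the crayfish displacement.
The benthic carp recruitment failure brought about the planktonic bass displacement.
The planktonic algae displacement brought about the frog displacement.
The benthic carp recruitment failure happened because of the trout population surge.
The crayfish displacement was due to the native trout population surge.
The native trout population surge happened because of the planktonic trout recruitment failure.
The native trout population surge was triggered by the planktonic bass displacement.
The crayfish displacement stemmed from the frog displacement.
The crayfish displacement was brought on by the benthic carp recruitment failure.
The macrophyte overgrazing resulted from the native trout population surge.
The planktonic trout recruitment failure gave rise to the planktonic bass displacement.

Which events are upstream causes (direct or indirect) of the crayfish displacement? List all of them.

Immediate causes of the crayfish displacement: the frog displacement, the benthic carp recruitment failure, the algae habitat loss, the native trout population surge.
Further upstream: the planktonic algae displacement, the riparian bass range expansion, the planktonic trout recruitment failure, the trout population surge, the planktonic bass displacement.

the algae habitat loss, the benthic carp recruitment failure, the frog displacement, the native trout population surge, the planktonic algae displacement, the planktonic bass displacement, the planktonic trout recruitment failure, the riparian bass range expansion, the trout population surge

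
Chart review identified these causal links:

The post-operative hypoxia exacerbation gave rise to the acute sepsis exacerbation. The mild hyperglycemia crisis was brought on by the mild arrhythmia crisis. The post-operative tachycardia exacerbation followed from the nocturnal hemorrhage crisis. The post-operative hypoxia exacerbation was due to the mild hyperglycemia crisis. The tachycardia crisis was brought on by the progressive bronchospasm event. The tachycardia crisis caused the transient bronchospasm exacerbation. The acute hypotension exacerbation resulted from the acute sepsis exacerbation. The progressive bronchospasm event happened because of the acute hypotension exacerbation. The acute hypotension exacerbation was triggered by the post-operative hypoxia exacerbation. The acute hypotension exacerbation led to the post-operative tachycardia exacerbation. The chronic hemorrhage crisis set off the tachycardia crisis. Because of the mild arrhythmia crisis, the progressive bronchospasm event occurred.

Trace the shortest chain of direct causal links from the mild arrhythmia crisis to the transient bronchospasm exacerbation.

the mild arrhythmia crisis → the progressive bronchospasm event → the tachycardia crisis → the transient bronchospasm exacerbation

the mild arrhythmia crisis → the progressive bronchospasm event
the progressive bronchospasm event → the tachycardia crisis
the tachycardia crisis → the transient bronchospasm exacerbation
Length: 3 steps.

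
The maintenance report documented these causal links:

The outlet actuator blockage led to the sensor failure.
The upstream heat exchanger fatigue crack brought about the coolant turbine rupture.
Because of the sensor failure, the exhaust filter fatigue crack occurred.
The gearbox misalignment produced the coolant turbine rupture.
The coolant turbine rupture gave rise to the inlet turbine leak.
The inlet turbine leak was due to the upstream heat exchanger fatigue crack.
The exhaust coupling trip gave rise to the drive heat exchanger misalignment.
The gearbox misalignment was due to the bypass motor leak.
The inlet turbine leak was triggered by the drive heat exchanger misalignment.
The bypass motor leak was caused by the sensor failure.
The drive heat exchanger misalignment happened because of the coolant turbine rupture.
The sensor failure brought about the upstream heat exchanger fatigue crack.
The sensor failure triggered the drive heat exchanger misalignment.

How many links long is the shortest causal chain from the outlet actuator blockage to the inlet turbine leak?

Shortest chain: the outlet actuator blockage → the sensor failure → the upstream heat exchanger fatigue crack → the inlet turbine leak.

3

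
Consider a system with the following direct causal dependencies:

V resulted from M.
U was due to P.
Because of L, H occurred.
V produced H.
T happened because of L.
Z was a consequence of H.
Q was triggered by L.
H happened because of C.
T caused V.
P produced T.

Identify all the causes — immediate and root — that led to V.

Immediate causes of V: M, T.
Further upstream: P, L.

L, M, P, T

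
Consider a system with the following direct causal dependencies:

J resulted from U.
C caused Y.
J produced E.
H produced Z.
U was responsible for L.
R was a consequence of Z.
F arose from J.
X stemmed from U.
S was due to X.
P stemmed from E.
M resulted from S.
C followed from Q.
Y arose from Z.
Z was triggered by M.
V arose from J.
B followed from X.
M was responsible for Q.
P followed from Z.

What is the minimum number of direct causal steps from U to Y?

5

Shortest chain: U → X → S → M → Z → Y.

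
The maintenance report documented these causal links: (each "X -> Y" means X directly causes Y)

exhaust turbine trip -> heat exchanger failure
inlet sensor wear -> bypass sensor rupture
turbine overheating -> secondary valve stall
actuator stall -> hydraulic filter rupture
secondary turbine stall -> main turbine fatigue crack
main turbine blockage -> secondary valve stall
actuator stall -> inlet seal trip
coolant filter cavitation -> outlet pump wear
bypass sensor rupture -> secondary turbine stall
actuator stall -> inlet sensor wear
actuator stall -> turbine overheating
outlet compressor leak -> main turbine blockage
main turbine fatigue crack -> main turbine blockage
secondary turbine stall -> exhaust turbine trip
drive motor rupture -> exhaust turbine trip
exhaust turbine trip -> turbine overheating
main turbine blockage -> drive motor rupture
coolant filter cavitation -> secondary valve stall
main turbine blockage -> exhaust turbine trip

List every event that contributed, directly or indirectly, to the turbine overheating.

the actuator stall, the bypass sensor rupture, the drive motor rupture, the exhaust turbine trip, the inlet sensor wear, the main turbine blockage, the main turbine fatigue crack, the outlet compressor leak, the secondary turbine stall

Immediate causes of the turbine overheating: the actuator stall, the exhaust turbine trip.
Further upstream: the inlet sensor wear, the bypass sensor rupture, the secondary turbine stall, the main turbine fatigue crack, the outlet compressor leak, the main turbine blockage, the drive motor rupture.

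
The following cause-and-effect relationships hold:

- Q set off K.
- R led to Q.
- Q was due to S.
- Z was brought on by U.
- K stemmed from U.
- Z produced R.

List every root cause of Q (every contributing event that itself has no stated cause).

S, U

Tracing upstream from Q: Q ← R ← Z ← U.
A separate upstream branch: Q ← S.
Each of those chain origins has no stated cause.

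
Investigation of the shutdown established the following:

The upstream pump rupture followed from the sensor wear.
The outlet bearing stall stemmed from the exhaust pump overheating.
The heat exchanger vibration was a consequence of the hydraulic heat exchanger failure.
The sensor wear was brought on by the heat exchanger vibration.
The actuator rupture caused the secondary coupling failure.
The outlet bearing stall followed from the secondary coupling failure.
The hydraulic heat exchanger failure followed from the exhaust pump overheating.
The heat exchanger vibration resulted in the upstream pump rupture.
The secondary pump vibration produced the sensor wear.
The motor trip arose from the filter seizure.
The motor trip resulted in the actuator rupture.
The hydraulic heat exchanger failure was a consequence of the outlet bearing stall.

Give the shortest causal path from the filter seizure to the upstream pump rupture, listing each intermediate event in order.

the filter seizure → the motor trip → the actuator rupture → the secondary coupling failure → the outlet bearing stall → the hydraulic heat exchanger failure → the heat exchanger vibration → the upstream pump rupture

the filter seizure → the motor trip
the motor trip → the actuator rupture
the actuator rupture → the secondary coupling failure
the secondary coupling failure → the outlet bearing stall
the outlet bearing stall → the hydraulic heat exchanger failure
the hydraulic heat exchanger failure → the heat exchanger vibration
the heat exchanger vibration → the upstream pump rupture
Length: 7 steps.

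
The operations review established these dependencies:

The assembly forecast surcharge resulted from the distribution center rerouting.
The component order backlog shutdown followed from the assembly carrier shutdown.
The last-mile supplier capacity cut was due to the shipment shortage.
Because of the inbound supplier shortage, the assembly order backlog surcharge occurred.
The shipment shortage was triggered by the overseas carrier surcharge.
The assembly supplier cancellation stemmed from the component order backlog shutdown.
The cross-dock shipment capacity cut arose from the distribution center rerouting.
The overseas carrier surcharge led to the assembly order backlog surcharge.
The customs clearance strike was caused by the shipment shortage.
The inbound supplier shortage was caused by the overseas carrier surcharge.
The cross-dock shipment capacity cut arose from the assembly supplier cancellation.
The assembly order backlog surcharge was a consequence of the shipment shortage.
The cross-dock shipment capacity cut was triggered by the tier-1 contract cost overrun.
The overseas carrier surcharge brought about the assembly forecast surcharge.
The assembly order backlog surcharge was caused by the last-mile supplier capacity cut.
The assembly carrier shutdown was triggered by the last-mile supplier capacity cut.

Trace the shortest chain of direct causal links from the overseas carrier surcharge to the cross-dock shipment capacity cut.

the overseas carrier surcharge → the shipment shortage
the shipment shortage → the last-mile supplier capacity cut
the last-mile supplier capacity cut → the assembly carrier shutdown
the assembly carrier shutdown → the component order backlog shutdown
the component order backlog shutdown → the assembly supplier cancellation
the assembly supplier cancellation → the cross-dock shipment capacity cut
Length: 6 steps.

the overseas carrier surcharge → the shipment shortage → the last-mile supplier capacity cut → the assembly carrier shutdown → the component order backlog shutdown → the assembly supplier cancellation → the cross-dock shipment capacity cut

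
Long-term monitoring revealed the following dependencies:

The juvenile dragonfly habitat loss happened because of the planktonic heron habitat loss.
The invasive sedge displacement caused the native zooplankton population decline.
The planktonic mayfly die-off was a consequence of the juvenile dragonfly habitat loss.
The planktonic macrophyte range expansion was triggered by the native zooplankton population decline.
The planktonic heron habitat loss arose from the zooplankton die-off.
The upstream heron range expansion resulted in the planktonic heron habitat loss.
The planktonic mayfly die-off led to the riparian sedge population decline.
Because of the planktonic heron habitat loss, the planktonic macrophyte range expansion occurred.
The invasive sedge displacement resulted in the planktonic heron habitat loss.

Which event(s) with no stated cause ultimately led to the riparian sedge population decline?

Tracing upstream from the riparian sedge population decline: the riparian sedge population decline ← the planktonic mayfly die-off ← the juvenile dragonfly habitat loss ← the planktonic heron habitat loss ← the zooplankton die-off.
A separate upstream branch: the riparian sedge population decline ← the planktonic mayfly die-off ← the juvenile dragonfly habitat loss ← the planktonic heron habitat loss ← the invasive sedge displacement.
A separate upstream branch: the riparian sedge population decline ← the planktonic mayfly die-off ← the juvenile dragonfly habitat loss ← the planktonic heron habitat loss ← the upstream heron range expansion.
Each of those chain origins has no stated cause.

the invasive sedge displacement, the upstream heron range expansion, the zooplankton die-off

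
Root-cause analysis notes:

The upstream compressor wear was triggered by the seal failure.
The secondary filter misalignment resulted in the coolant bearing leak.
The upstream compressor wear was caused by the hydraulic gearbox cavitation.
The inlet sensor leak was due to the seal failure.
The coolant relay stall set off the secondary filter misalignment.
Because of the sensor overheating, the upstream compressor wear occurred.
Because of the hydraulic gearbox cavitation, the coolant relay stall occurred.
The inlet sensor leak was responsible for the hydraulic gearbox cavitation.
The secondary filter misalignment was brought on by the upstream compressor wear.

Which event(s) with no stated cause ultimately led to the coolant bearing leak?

the seal failure, the sensor overheating

Tracing upstream from the coolant bearing leak: the coolant bearing leak ← the secondary filter misalignment ← the upstream compressor wear ← the sensor overheating.
A separate upstream branch: the coolant bearing leak ← the secondary filter misalignment ← the upstream compressor wear ← the seal failure.
Each of those chain origins has no stated cause.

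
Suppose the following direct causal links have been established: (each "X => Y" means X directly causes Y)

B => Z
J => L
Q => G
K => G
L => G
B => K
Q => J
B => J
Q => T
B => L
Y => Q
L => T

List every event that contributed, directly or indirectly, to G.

Immediate causes of G: Q, L, K.
Further upstream: B, Y, J.

B, J, K, L, Q, Y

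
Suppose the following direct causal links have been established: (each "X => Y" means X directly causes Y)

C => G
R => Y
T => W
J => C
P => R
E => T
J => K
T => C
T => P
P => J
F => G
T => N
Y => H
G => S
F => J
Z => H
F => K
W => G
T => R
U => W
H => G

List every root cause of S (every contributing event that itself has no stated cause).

E, F, U, Z

Tracing upstream from S: S ← G ← F.
A separate upstream branch: S ← G ← W ← U.
A separate upstream branch: S ← G ← W ← T ← E.
A separate upstream branch: S ← G ← H ← Z.
Each of those chain origins has no stated cause.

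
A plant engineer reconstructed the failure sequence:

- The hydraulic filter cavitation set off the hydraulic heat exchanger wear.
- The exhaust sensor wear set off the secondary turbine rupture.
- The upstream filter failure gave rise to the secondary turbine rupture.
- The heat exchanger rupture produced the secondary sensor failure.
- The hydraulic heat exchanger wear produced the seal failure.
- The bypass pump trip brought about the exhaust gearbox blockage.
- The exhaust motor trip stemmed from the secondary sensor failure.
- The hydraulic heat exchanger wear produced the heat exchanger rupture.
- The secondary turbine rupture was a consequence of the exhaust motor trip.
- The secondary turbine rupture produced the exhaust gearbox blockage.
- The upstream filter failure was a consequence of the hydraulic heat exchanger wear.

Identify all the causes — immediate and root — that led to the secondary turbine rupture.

Immediate causes of the secondary turbine rupture: the upstream filter failure, the exhaust motor trip, the exhaust sensor wear.
Further upstream: the hydraulic filter cavitation, the hydraulic heat exchanger wear, the heat exchanger rupture, the secondary sensor failure.

the exhaust motor trip, the exhaust sensor wear, the heat exchanger rupture, the hydraulic filter cavitation, the hydraulic heat exchanger wear, the secondary sensor failure, the upstream filter failure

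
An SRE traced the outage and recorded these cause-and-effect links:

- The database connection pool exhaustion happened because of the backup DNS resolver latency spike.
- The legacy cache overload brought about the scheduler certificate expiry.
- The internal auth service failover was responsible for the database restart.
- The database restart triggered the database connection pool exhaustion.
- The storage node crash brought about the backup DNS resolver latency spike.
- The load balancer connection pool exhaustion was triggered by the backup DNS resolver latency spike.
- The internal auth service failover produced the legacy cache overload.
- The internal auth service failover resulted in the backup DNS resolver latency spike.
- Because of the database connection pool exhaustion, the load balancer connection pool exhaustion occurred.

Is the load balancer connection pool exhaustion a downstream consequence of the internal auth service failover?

Yes

There is a causal chain: the internal auth service failover → the backup DNS resolver latency spike → the load balancer connection pool exhaustion.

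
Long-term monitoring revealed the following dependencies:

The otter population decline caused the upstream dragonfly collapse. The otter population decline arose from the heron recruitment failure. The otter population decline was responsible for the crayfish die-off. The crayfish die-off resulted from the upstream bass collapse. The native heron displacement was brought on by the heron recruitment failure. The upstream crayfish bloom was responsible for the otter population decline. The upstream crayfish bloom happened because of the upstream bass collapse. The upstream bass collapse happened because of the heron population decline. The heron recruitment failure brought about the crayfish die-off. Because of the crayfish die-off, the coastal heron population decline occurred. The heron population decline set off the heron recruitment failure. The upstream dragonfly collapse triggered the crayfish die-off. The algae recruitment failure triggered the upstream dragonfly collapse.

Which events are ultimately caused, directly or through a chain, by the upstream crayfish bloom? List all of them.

the coastal heron population decline, the crayfish die-off, the otter population decline, the upstream dragonfly collapse

Direct effects: the otter population decline.
2 steps out: the upstream dragonfly collapse, the crayfish die-off.
3 steps out: the coastal heron population decline.
Not reachable from it: the heron population decline, the heron recruitment failure, the upstream bass collapse, the native heron displacement, the algae recruitment failure.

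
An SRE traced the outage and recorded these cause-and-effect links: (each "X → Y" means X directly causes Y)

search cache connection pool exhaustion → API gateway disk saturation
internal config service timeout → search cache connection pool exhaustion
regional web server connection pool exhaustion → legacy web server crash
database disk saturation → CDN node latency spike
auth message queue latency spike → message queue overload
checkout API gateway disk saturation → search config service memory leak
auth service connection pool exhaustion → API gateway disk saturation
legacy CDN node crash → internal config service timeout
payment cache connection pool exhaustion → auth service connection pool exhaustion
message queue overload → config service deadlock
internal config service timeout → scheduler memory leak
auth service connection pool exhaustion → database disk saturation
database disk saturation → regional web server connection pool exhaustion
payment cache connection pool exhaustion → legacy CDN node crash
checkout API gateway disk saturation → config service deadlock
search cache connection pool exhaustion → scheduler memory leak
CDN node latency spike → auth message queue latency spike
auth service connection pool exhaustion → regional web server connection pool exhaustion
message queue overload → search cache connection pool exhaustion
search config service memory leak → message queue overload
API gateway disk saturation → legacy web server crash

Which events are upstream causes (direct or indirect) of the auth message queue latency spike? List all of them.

the CDN node latency spike, the auth service connection pool exhaustion, the database disk saturation, the payment cache connection pool exhaustion

Immediate cause of the auth message queue latency spike: the CDN node latency spike.
Further upstream: the payment cache connection pool exhaustion, the auth service connection pool exhaustion, the database disk saturation.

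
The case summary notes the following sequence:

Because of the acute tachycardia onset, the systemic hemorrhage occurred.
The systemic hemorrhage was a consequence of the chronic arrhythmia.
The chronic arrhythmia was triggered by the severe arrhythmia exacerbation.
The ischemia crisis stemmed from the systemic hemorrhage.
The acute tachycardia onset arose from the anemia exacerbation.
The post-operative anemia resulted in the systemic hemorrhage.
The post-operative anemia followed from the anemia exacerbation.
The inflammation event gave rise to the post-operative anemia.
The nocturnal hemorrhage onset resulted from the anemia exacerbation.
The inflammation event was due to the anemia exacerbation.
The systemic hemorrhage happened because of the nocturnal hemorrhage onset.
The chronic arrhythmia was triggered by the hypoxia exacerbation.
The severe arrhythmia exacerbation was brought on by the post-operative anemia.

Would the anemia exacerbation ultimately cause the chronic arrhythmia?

There is a causal chain: the anemia exacerbation → the post-operative anemia → the severe arrhythmia exacerbation → the chronic arrhythmia.

Yes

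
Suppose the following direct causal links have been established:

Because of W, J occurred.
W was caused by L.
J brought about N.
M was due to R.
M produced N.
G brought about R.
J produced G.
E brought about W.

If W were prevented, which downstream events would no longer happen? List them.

Downstream of W: J, G, R, M, N.

G, J, M, N, R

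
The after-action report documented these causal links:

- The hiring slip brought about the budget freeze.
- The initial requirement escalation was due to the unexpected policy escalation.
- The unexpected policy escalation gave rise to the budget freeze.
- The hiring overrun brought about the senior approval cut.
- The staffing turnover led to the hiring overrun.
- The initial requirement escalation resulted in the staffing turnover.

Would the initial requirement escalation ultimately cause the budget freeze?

The initial requirement escalation leads to the staffing turnover, the hiring overrun, the senior approval cut; the budget freeze is not among them.

No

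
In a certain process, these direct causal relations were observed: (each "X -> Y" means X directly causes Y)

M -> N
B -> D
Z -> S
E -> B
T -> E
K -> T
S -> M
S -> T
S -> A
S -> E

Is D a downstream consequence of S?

There is a causal chain: S → E → B → D.

Yes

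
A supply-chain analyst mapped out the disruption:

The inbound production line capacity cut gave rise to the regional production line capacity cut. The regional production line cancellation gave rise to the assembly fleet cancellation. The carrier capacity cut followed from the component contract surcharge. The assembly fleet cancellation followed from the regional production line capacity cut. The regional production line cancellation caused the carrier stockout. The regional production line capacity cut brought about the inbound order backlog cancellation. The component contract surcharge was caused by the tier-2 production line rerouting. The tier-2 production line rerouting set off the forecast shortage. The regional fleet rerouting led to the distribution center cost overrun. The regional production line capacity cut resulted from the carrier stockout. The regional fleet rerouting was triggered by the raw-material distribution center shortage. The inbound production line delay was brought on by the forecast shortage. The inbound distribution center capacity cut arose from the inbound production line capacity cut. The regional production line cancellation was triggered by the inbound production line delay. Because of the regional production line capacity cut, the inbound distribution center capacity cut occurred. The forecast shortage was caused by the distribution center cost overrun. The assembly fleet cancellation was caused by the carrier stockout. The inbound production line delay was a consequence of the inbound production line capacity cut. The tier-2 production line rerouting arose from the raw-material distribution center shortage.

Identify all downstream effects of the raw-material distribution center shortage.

Direct effects: the tier-2 production line rerouting, the regional fleet rerouting.
2 steps out: the component contract surcharge, the distribution center cost overrun, the forecast shortage.
3 steps out: the carrier capacity cut, the inbound production line delay.
4 steps out: the regional production line cancellation.
5 steps out: the carrier stockout, the assembly fleet cancellation.
6 steps out: the regional production line capacity cut.
7 steps out: the inbound order backlog cancellation, the inbound distribution center capacity cut.
Not reachable from it: the inbound production line capacity cut.

the assembly fleet cancellation, the carrier capacity cut, the carrier stockout, the component contract surcharge, the distribution center cost overrun, the forecast shortage, the inbound distribution center capacity cut, the inbound order backlog cancellation, the inbound production line delay, the regional fleet rerouting, the regional production line cancellation, the regional production line capacity cut, the tier-2 production line rerouting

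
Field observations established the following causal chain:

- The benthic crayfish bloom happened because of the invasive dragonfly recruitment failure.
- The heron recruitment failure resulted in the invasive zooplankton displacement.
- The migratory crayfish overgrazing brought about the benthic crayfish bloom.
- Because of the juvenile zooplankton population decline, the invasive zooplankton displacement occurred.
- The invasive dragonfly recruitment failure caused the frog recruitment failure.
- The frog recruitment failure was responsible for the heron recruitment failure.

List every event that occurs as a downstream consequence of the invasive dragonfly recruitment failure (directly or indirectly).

the benthic crayfish bloom, the frog recruitment failure, the heron recruitment failure, the invasive zooplankton displacement

Direct effects: the frog recruitment failure, the benthic crayfish bloom.
2 steps out: the heron recruitment failure.
3 steps out: the invasive zooplankton displacement.
Not reachable from it: the juvenile zooplankton population decline, the migratory crayfish overgrazing.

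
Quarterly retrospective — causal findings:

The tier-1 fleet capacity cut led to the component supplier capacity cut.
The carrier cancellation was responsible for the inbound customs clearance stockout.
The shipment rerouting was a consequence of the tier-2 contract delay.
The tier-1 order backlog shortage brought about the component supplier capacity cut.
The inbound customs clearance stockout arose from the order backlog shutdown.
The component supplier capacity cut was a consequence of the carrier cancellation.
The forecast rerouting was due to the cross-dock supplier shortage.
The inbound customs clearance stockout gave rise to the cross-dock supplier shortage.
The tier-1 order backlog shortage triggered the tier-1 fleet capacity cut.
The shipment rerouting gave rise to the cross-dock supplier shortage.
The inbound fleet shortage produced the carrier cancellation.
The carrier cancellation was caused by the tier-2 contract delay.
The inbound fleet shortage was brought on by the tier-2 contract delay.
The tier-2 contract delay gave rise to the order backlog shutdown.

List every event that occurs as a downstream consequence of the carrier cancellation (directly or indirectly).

Direct effects: the inbound customs clearance stockout, the component supplier capacity cut.
2 steps out: the cross-dock supplier shortage.
3 steps out: the forecast rerouting.
Not reachable from it: the tier-2 contract delay, the tier-1 order backlog shortage, the tier-1 fleet capacity cut, the inbound fleet shortage, the shipment rerouting, the order backlog shutdown.

the component supplier capacity cut, the cross-dock supplier shortage, the forecast rerouting, the inbound customs clearance stockout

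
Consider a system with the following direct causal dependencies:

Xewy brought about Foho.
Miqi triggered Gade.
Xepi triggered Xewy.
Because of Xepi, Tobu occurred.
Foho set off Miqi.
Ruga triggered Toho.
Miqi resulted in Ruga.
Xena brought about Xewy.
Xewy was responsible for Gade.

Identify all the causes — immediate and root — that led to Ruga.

Immediate cause of Ruga: Miqi.
Further upstream: Xepi, Xewy, Foho, Xena.

Foho, Miqi, Xena, Xepi, Xewy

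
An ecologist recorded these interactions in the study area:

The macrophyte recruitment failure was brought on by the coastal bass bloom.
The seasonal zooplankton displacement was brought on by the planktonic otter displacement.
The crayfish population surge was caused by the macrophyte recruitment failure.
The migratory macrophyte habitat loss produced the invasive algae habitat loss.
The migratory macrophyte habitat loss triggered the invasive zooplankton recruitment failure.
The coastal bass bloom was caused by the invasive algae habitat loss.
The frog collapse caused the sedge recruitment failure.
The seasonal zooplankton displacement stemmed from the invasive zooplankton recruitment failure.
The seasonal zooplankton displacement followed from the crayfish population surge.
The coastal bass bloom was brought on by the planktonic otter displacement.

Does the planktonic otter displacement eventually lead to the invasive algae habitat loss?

The planktonic otter displacement leads to the coastal bass bloom, the macrophyte recruitment failure, the crayfish population surge, the seasonal zooplankton displacement; the invasive algae habitat loss is not among them.

No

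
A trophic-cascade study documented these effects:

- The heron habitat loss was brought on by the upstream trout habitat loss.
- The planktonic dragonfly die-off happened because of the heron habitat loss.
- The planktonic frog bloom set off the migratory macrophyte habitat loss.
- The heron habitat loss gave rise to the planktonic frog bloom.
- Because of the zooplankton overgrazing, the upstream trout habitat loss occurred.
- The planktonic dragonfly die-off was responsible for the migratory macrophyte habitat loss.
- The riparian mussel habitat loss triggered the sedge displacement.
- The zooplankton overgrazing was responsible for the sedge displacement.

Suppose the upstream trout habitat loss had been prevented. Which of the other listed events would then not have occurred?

the heron habitat loss, the migratory macrophyte habitat loss, the planktonic dragonfly die-off, the planktonic frog bloom

Downstream of the upstream trout habitat loss: the heron habitat loss, the planktonic dragonfly die-off, the planktonic frog bloom, the migratory macrophyte habitat loss.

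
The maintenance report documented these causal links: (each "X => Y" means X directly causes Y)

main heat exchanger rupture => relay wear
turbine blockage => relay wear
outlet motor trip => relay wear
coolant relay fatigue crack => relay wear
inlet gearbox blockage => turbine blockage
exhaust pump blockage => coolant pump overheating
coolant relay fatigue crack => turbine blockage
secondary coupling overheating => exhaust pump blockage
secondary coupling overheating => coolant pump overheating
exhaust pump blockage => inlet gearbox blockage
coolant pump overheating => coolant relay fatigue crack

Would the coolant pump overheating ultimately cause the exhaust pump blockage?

The coolant pump overheating leads to the coolant relay fatigue crack, the turbine blockage, the relay wear; the exhaust pump blockage is not among them.

No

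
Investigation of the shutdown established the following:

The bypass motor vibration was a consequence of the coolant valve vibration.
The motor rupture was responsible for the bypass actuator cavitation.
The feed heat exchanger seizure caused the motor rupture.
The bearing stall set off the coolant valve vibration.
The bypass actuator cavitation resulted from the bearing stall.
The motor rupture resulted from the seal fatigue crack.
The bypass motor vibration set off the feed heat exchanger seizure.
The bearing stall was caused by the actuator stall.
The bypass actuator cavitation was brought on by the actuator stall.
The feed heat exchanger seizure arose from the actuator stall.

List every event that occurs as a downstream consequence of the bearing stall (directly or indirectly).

Direct effects: the coolant valve vibration, the bypass actuator cavitation.
2 steps out: the bypass motor vibration.
3 steps out: the feed heat exchanger seizure.
4 steps out: the motor rupture.
Not reachable from it: the actuator stall, the seal fatigue crack.

the bypass actuator cavitation, the bypass motor vibration, the coolant valve vibration, the feed heat exchanger seizure, the motor rupture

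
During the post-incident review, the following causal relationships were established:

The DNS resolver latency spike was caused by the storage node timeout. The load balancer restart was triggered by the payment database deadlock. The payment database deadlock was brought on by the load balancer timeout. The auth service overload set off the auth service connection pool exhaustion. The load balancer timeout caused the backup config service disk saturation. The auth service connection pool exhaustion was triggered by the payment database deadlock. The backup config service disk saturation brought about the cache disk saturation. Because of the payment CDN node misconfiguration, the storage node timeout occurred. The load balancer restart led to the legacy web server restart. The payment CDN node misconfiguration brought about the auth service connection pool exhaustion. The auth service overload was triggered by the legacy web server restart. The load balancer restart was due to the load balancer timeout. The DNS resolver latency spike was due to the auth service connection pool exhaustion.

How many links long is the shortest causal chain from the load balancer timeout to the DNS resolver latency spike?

Shortest chain: the load balancer timeout → the payment database deadlock → the auth service connection pool exhaustion → the DNS resolver latency spike.

3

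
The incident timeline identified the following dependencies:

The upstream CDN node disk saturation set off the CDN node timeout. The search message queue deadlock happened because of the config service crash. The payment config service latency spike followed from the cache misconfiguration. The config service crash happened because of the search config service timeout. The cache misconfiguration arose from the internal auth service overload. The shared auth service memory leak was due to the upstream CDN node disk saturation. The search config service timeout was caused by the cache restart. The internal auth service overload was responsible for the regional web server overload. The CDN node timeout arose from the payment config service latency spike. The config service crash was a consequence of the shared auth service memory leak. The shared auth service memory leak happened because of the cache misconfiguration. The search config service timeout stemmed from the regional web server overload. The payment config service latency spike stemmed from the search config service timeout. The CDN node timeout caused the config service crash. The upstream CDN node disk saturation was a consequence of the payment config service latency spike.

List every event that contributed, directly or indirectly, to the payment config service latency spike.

the cache misconfiguration, the cache restart, the internal auth service overload, the regional web server overload, the search config service timeout

Immediate causes of the payment config service latency spike: the cache misconfiguration, the search config service timeout.
Further upstream: the internal auth service overload, the regional web server overload, the cache restart.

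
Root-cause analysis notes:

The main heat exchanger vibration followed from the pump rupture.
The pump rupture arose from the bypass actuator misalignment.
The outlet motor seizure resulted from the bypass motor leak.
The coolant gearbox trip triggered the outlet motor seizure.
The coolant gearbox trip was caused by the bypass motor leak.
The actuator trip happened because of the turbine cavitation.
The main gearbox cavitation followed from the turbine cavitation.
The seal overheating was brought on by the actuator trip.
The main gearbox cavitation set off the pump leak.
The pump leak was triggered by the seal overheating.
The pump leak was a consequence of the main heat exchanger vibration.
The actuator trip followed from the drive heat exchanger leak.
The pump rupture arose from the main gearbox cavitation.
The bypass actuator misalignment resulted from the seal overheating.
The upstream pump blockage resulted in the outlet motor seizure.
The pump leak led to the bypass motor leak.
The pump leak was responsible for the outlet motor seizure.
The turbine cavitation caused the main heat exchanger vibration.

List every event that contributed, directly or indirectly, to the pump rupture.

Immediate causes of the pump rupture: the main gearbox cavitation, the bypass actuator misalignment.
Further upstream: the turbine cavitation, the drive heat exchanger leak, the actuator trip, the seal overheating.

the actuator trip, the bypass actuator misalignment, the drive heat exchanger leak, the main gearbox cavitation, the seal overheating, the turbine cavitation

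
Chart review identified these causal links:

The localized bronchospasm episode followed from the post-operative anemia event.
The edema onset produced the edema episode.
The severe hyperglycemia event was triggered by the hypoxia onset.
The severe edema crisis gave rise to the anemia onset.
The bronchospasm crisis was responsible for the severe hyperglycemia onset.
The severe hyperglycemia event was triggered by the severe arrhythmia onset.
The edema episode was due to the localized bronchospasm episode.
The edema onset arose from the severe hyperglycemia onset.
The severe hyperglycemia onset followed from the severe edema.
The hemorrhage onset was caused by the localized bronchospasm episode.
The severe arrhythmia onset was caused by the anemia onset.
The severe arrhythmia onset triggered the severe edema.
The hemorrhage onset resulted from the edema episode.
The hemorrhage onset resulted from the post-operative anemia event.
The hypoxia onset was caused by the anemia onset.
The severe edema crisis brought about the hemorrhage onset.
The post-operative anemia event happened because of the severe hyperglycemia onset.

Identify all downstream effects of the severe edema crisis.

the anemia onset, the edema episode, the edema onset, the hemorrhage onset, the hypoxia onset, the localized bronchospasm episode, the post-operative anemia event, the severe arrhythmia onset, the severe edema, the severe hyperglycemia event, the severe hyperglycemia onset

Direct effects: the anemia onset, the hemorrhage onset.
2 steps out: the severe arrhythmia onset, the hypoxia onset.
3 steps out: the severe hyperglycemia event, the severe edema.
4 steps out: the severe hyperglycemia onset.
5 steps out: the edema onset, the post-operative anemia event.
6 steps out: the localized bronchospasm episode, the edema episode.
Not reachable from it: the bronchospasm crisis.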